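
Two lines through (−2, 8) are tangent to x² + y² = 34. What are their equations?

5x − 3y = −34 and 3x + 5y = 34

Write the tangent as mx − y + (8 − m·(−2)) = 0 and set its distance from the centre to √34:
(2m − (−8))² = 34(m² + 1)
15m² − 16m − 15 = 0, so m = 5/3 or m = −3/5.
With m = 5/3: 5x − 3y = −34. With m = −3/5: 3x + 5y = 34.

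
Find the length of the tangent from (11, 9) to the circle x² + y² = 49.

3√17

The centre is (0, 0) and r = 7. The square of the distance from P to the centre is 121 + 81 = 202.
By the tangent–radius right angle, tangent length = √(|PO|² − r²) = √153 = 3√17.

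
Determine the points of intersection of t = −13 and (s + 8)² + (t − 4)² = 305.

(−12, −13) and (−4, −13)

Substitute t = −13:
s² + 16s + 48 = 0
s = −4 or s = −12, giving (−4, −13) and (−12, −13).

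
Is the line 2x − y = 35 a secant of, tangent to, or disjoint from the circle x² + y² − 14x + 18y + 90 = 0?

secant

Substituting the line into the circle gives 5x² − 118x + 685 = 0.
Δ = 13924 − 13700 = 224.
Two real roots: the line is a secant.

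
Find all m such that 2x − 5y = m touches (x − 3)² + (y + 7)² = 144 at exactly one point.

The line touches the circle iff its distance from (3, −7) is 12:
|2·3 − 5·(−7) − m| / √29 = 12
|m − (41)| = 12√29.

m = 41 ± 12√29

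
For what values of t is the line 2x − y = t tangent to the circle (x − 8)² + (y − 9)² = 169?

t = 7 ± 13√5

Tangency holds when the distance from the centre (8, 9) to the line equals the radius 13:
|2·8 − 1·9 − t| / √5 = 13
|t − (7)| = 13√5.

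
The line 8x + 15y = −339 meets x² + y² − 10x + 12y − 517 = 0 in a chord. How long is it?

From the line, y = (−339 − 8x)/15. Substituting:
289x² + 1734x − 62424 = 0  ⟹  x² + 6x − 216 = 0
x = 12 or x = −18, giving (12, −29) and (−18, −13).
|(12, −29) − (−18, −13)| = √((30)² + (−16)²) = 34.

34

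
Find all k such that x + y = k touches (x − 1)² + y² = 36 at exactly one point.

k = 1 ± 6√2

For a tangent, require d(centre, line) = r = 6.
|1·1 + 1·0 − k| / √2 = 6
|k − (1)| = 6√2.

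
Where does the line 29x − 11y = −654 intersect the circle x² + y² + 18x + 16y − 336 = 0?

(−29, −17) and (−18, 12)

Express y = (654 + 29x)/11 and substitute into the circle:
962x² + 45214x + 502164 = 0  ⟹  x² + 47x + 522 = 0
x = −18 or x = −29, giving (−18, 12) and (−29, −17).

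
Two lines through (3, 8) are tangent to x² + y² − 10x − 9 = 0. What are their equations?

Let a tangent through (3, 8) have slope m. Its distance from (5, 0) must equal √34:
[m·(2) − (−8)]² = 34(m² + 1)
15m² − 16m − 15 = 0, so m = −3/5 or m = 5/3.
With m = −3/5: 3x + 5y = 49. With m = 5/3: 5x − 3y = −9.

3x + 5y = 49 and 5x − 3y = −9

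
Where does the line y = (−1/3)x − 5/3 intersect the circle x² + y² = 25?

Substitute y = (−5 − x)/3:
10x² + 10x − 200 = 0  ⟹  x² + x − 20 = 0
x = 4 or x = −5, giving (4, −3) and (−5, 0).

(−5, 0) and (4, −3)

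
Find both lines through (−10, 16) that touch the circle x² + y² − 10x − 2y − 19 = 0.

A line y − (16) = m(x − (−10)) is tangent when its distance from (5, 1) is 3√5:
(15m − (−15))² = 45(m² + 1)
2m² + 5m + 2 = 0, so m = −2 or m = −1/2.
With m = −2: 2x + y = −4. With m = −1/2: x + 2y = 22.

2x + y = −4 and x + 2y = 22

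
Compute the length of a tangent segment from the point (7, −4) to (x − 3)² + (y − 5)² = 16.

With centre O = (3, 5), |OP|² = 97 and r² = 16.
The tangent meets the radius at right angles, so tangent² = |PO|² − r² = 97 − 16 = 81.

9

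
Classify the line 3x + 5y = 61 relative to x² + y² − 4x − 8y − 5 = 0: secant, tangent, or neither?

neither

d² = (3·2 + 5·4 − (61))²/34 = 1225/34; r² = 25.
Since d² > r², the line lies outside the circle.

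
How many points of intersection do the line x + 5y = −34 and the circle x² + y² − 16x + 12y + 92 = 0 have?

Substituting the line into the circle gives 26x² − 392x + 1416 = 0.
Discriminant = (−392)² − 4·26·(1416) = 6400 > 0.
Two real roots: the line is a secant.

2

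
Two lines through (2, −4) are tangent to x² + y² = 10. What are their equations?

A line y − (−4) = m(x − (2)) is tangent when its distance from (0, 0) is √10:
[m·(−2) − (4)]² = 10(m² + 1)
3m² − 8m − 3 = 0, so m = −1/3 or m = 3.
With m = −1/3: x + 3y = −10. With m = 3: 3x − y = 10.

x + 3y = −10 and 3x − y = 10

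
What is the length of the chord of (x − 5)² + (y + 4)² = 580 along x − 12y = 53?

4√145

Centre (5, −4), r² = 580. Perpendicular distance d from centre to line = |0| / √145 = 0/√145.
Half the chord is √(r² − d²) = √(580), so the full chord is 4√145.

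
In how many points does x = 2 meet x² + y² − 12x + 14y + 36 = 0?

2

Centre (6, −7), r² = 49. Distance² from centre to line = (4)² = 16.
Since d² < r², the line cuts the circle twice.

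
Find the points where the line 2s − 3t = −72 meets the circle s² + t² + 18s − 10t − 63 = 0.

Express t = (72 + 2s)/3 and substitute into the circle:
13s² + 390s + 2457 = 0  ⟹  s² + 30s + 189 = 0
s = −9 or s = −21, giving (−9, 18) and (−21, 10).

(−21, 10) and (−9, 18)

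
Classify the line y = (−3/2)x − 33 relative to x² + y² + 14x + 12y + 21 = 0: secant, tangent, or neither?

Substituting the line into the circle gives 13x² + 380x + 2856 = 0.
Δ = 144400 − 148512 = −4112.
No real roots: the line does not meet the circle.

neither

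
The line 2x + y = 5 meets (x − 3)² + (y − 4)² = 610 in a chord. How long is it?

22√5

The distance from (3, 4) to the line is 5/√5, and r² = 610.
Half the chord is √(r² − d²) = √(605), so the full chord is 22√5.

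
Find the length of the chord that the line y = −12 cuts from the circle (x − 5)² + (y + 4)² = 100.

The distance from (5, −4) to the line is 8, and r² = 100.
Half the chord is √(r² − d²) = √(36), so the full chord is 12.

12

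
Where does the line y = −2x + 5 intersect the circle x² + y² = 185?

(−4, 13) and (8, −11)

Express y = −2x + 5 and substitute into the circle:
5x² − 20x − 160 = 0  ⟹  x² − 4x − 32 = 0
x = 8 or x = −4, giving (8, −11) and (−4, 13).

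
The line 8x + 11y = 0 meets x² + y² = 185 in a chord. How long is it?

Express y = (−8x)/11 and substitute into the circle:
185x² − 22385 = 0  ⟹  x² − 121 = 0
x = 11 or x = −11, giving (11, −8) and (−11, 8).
|(11, −8) − (−11, 8)| = √((22)² + (−16)²) = 2√185.

2√185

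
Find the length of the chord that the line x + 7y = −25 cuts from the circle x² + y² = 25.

The distance from (0, 0) to the line is 25/√50, and r² = 25.
Chord = 2√(r² − d²) = 2·√(25/2) = 5√2.

5√2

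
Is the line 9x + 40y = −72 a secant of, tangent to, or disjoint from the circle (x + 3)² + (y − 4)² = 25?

d² = (9·(−3) + 40·4 − (−72))²/1681 = 25; r² = 25.
Since d² = r², the line is tangent.

tangent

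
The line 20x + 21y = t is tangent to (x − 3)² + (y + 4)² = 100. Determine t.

t = −314 or t = 266

The line touches the circle iff its distance from (3, −4) is 10:
|20·3 + 21·(−4) − t| / √841 = 10
|t − (−24)| = 10·29, so t = 266 or t = −314.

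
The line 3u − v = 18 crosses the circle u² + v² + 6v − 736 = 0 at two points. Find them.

(−4, −30) and (13, 21)

Substitute v = 3u − 18:
10u² − 90u − 520 = 0  ⟹  u² − 9u − 52 = 0
u = 13 or u = −4, giving (13, 21) and (−4, −30).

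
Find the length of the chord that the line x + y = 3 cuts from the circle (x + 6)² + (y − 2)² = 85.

11√2

Express y = −x + 3 and substitute into the circle:
2x² + 10x − 48 = 0  ⟹  x² + 5x − 24 = 0
x = 3 or x = −8, giving (3, 0) and (−8, 11).
|(3, 0) − (−8, 11)| = √((11)² + (−11)²) = 11√2.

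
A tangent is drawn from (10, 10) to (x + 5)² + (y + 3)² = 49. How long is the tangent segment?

With centre O = (−5, −3), |OP|² = 394 and r² = 49.
Power of the point: PT² = |PO|² − r² = 345, so PT = √345.

√345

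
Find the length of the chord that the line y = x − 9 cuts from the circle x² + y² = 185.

Express y = x − 9 and substitute into the circle:
2x² − 18x − 104 = 0  ⟹  x² − 9x − 52 = 0
x = 13 or x = −4, giving (13, 4) and (−4, −13).
Chord length = distance between (13, 4) and (−4, −13) = √578 = 17√2.

17√2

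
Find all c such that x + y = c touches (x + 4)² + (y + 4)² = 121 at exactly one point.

The line touches the circle iff its distance from (−4, −4) is 11:
|1·(−4) + 1·(−4) − c| / √2 = 11
|c − (−8)| = 11√2.

c = −8 ± 11√2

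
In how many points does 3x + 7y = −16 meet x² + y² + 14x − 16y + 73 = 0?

0

Substituting the line into the circle gives 58x² + 1118x + 5625 = 0.
Discriminant = (1118)² − 4·58·(5625) = −55076 < 0.
No real roots: the line does not meet the circle.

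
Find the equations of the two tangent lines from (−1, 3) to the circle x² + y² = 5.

Write the tangent as mx − y + (3 − m·(−1)) = 0 and set its distance from the centre to √5:
[m·(1) − (−3)]² = 5(m² + 1)
2m² − 3m − 2 = 0, so m = 2 or m = −1/2.
With m = 2: 2x − y = −5. With m = −1/2: x + 2y = 5.

2x − y = −5 and x + 2y = 5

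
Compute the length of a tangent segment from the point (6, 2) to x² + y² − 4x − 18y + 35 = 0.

Centre (2, 9), r² = 50. |PO|² = (4)² + (−7)² = 65.
The tangent meets the radius at right angles, so tangent² = |PO|² − r² = 65 − 50 = 15.

√15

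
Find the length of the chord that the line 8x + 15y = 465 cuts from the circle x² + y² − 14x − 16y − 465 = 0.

34

Centre (7, 8), r² = 578. Perpendicular distance d from centre to line = |−289| / √289 = 289/√289.
Chord = 2√(r² − d²) = 2·√(289) = 34.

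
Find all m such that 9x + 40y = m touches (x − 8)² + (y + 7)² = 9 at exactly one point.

The line touches the circle iff its distance from (8, −7) is 3:
|9·8 + 40·(−7) − m| / √1681 = 3
|m − (−208)| = 3·41, so m = −85 or m = −331.

m = −331 or m = −85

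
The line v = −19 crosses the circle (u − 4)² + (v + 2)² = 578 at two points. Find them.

(−13, −19) and (21, −19)

Express v = −19 and substitute into the circle:
u² − 8u − 273 = 0
u = 21 or u = −13, giving (21, −19) and (−13, −19).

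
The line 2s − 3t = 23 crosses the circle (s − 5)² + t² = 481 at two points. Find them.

(−11, −15) and (25, 9)

Substitute t = (−23 + 2s)/3:
13s² − 182s − 3575 = 0  ⟹  s² − 14s − 275 = 0
s = 25 or s = −11, giving (25, 9) and (−11, −15).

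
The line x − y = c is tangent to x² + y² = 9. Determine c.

c = ±3√2

The line touches the circle iff its distance from (0, 0) is 3:
|1·0 − 1·0 − c| / √2 = 3
|c| = 3√2.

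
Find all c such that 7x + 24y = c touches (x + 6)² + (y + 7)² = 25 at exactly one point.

The line touches the circle iff its distance from (−6, −7) is 5:
|7·(−6) + 24·(−7) − c| / √625 = 5
|c − (−210)| = 5·25, so c = −85 or c = −335.

c = −335 or c = −85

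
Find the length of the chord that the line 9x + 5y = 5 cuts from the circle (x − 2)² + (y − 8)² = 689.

Centre (2, 8), r² = 689. Perpendicular distance d from centre to line = |53| / √106 = 53/√106.
Half the chord is √(r² − d²) = √(1325/2), so the full chord is 5√106.

5√106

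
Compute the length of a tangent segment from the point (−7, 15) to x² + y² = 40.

The centre is (0, 0) and r = 2√10. The square of the distance from P to the centre is 49 + 225 = 274.
The tangent meets the radius at right angles, so tangent² = |PO|² − r² = 274 − 40 = 234.

3√26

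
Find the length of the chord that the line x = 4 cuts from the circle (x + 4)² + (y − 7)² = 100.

12

The line gives x = 4. Substituting into the circle:
y² − 14y + 13 = 0
y = 13 or y = 1, giving (4, 13) and (4, 1).
|(4, 13) − (4, 1)| = √((0)² + (12)²) = 12.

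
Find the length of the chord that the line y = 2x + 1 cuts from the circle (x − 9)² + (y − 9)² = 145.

From the line, y = 2x + 1. Substituting:
5x² − 50x = 0  ⟹  x² − 10x = 0
x = 10 or x = 0, giving (10, 21) and (0, 1).
|(10, 21) − (0, 1)| = √((10)² + (20)²) = 10√5.

10√5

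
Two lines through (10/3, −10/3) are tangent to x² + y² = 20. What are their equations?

2x − y = 10 and x − 2y = 10

Let a tangent through (10/3, −10/3) have slope m. Its distance from (0, 0) must equal 2√5:
[m·(−10/3) − (10/3)]² = 20(m² + 1)
2m² − 5m + 2 = 0, so m = 2 or m = 1/2.
With m = 2: 2x − y = 10. With m = 1/2: x − 2y = 10.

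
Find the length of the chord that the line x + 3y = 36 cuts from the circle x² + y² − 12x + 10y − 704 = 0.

15√10

Centre (6, −5), r² = 765. Perpendicular distance d from centre to line = |−45| / √10 = 45/√10.
Half the chord is √(r² − d²) = √(1125/2), so the full chord is 15√10.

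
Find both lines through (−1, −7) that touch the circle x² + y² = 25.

Let a tangent through (−1, −7) have slope m. Its distance from (0, 0) must equal 5:
[m·(1) − (7)]² = 25(m² + 1)
12m² + 7m − 12 = 0, so m = 3/4 or m = −4/3.
Through (−1, −7) these give 3x − 4y = 25 and 4x + 3y = −25.

3x − 4y = 25 and 4x + 3y = −25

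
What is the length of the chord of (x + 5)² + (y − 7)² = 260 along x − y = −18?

Centre (−5, 7), r² = 260. Perpendicular distance d from centre to line = |6| / √2 = 6/√2.
Half the chord is √(r² − d²) = √(242), so the full chord is 22√2.

22√2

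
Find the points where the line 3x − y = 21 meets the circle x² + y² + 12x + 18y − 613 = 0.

(−5, −36) and (11, 12)

From the line, y = 3x − 21. Substituting:
10x² − 60x − 550 = 0  ⟹  x² − 6x − 55 = 0
x = 11 or x = −5, giving (11, 12) and (−5, −36).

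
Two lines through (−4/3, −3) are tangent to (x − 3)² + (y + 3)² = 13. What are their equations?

A line y − (−3) = m(x − (−4/3)) is tangent when its distance from (3, −3) is √13:
[m·(13/3) − (0)]² = 13(m² + 1)
4m² − 9 = 0, so m = 3/2 or m = −3/2.
Through (−4/3, −3) these give 3x − 2y = 2 and 3x + 2y = −10.

3x − 2y = 2 and 3x + 2y = −10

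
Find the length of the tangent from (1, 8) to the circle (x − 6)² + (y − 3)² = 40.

With centre O = (6, 3), |OP|² = 50 and r² = 40.
The tangent meets the radius at right angles, so tangent² = |PO|² − r² = 50 − 40 = 10.

√10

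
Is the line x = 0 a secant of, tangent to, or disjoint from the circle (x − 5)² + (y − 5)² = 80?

secant

d² = (1·5 + 0·5 − (0))² = 25; r² = 80.
Since d² < r², the line cuts the circle twice.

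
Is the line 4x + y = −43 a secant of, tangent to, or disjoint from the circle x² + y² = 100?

disjoint

d² = (4·0 + 1·0 − (−43))²/17 = 1849/17; r² = 100.
Since d² > r², the line lies outside the circle.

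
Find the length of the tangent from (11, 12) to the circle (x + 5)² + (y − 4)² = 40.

2√70

Centre (−5, 4), r² = 40. |PO|² = (16)² + (8)² = 320.
Power of the point: PT² = |PO|² − r² = 280, so PT = 2√70.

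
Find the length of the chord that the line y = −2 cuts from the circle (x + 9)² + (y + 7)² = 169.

From the line, y = −2. Substituting:
x² + 18x − 63 = 0
x = 3 or x = −21, giving (3, −2) and (−21, −2).
Chord length = distance between (3, −2) and (−21, −2) = √576 = 24.

24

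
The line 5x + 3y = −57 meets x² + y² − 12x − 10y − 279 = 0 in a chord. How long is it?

2√34

From the line, y = (−57 − 5x)/3. Substituting:
34x² + 612x + 2448 = 0  ⟹  x² + 18x + 72 = 0
x = −6 or x = −12, giving (−6, −9) and (−12, 1).
|(−6, −9) − (−12, 1)| = √((6)² + (−10)²) = 2√34.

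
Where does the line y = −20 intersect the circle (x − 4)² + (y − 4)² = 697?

Substitute y = −20:
x² − 8x − 105 = 0
x = 15 or x = −7, giving (15, −20) and (−7, −20).

(−7, −20) and (15, −20)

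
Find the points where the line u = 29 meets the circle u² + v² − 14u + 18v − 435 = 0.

(29, −18) and (29, 0)

The line gives u = 29. Substituting into the circle:
v² + 18v = 0
v = 0 or v = −18, giving (29, 0) and (29, −18).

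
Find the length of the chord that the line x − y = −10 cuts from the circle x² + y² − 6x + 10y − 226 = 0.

The distance from (3, −5) to the line is 18/√2, and r² = 260.
Chord = 2√(r² − d²) = 2·√(98) = 14√2.

14√2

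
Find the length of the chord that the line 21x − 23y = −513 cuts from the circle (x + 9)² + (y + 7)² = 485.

√970

Centre (−9, −7), r² = 485. Perpendicular distance d from centre to line = |485| / √970 = 485/√970.
Half the chord is √(r² − d²) = √(485/2), so the full chord is √970.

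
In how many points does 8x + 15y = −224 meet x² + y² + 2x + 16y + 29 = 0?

2

d² = (8·(−1) + 15·(−8) − (−224))²/289 = 9216/289; r² = 36.
Since d² < r², the line cuts the circle twice.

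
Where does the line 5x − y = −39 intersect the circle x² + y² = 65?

(−8, −1) and (−7, 4)

Substitute y = 5x + 39:
26x² + 390x + 1456 = 0  ⟹  x² + 15x + 56 = 0
x = −7 or x = −8, giving (−7, 4) and (−8, −1).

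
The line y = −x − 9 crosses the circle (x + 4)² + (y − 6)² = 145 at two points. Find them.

(−16, 7) and (−3, −6)

Express y = −x − 9 and substitute into the circle:
2x² + 38x + 96 = 0  ⟹  x² + 19x + 48 = 0
x = −3 or x = −16, giving (−3, −6) and (−16, 7).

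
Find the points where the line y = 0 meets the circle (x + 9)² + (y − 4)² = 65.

Substitute y = 0:
x² + 18x + 32 = 0
x = −2 or x = −16, giving (−2, 0) and (−16, 0).

(−16, 0) and (−2, 0)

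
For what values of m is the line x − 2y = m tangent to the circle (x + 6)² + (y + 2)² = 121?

For a tangent, require d(centre, line) = r = 11.
|1·(−6) − 2·(−2) − m| / √5 = 11
|m − (−2)| = 11√5.

m = −2 ± 11√5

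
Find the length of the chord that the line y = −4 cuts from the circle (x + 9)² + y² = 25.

6

Substitute y = −4:
x² + 18x + 72 = 0
x = −6 or x = −12, giving (−6, −4) and (−12, −4).
Chord length = distance between (−6, −4) and (−12, −4) = √36 = 6.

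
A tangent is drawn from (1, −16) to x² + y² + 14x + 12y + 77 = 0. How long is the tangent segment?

2√39

With centre O = (−7, −6), |OP|² = 164 and r² = 8.
By the tangent–radius right angle, tangent length = √(|PO|² − r²) = √156 = 2√39.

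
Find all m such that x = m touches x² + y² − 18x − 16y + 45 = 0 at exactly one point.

For a tangent, require d(centre, line) = r = 10.
|1·9 + 0·8 − m| / √1 = 10
|m − (9)| = 10, so m = 19 or m = −1.

m = −1 or m = 19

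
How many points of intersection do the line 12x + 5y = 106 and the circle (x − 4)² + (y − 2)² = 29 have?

Centre (4, 2), r² = 29. Distance² from centre to line = (−48)²/169 = 2304/169.
Since d² < r², the line cuts the circle twice.

2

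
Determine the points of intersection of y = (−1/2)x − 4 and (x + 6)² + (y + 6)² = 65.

From the line, y = (−8 − x)/2. Substituting:
5x² + 40x − 100 = 0  ⟹  x² + 8x − 20 = 0
x = 2 or x = −10, giving (2, −5) and (−10, 1).

(−10, 1) and (2, −5)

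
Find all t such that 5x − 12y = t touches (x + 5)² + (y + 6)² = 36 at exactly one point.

Tangency holds when the distance from the centre (−5, −6) to the line equals the radius 6:
|5·(−5) − 12·(−6) − t| / √169 = 6
|t − (47)| = 6·13, so t = 125 or t = −31.

t = −31 or t = 125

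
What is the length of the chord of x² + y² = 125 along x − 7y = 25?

15√2

The distance from (0, 0) to the line is 25/√50, and r² = 125.
Chord = 2√(r² − d²) = 2·√(225/2) = 15√2.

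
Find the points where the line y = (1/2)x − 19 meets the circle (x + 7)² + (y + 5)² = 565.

(−16, −27) and (16, −11)

Express y = (−38 + x)/2 and substitute into the circle:
5x² − 1280 = 0  ⟹  x² − 256 = 0
x = 16 or x = −16, giving (16, −11) and (−16, −27).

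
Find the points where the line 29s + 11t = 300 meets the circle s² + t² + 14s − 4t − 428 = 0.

(2, 22) and (13, −7)

From the line, t = (300 − 29s)/11. Substituting:
962s² − 14430s + 25012 = 0  ⟹  s² − 15s + 26 = 0
s = 13 or s = 2, giving (13, −7) and (2, 22).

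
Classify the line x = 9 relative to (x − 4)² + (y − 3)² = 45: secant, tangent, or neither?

Substituting the line into the circle gives y² − 6y − 11 = 0.
Δ = 36 − (−44) = 80.
Two real roots: the line is a secant.

secant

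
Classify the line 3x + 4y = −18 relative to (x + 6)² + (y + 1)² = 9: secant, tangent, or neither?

Centre (−6, −1), r² = 9. Distance² from centre to line = (−4)²/25 = 16/25.
Since d² < r², the line cuts the circle twice.

secant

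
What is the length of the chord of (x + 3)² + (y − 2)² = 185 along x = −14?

Centre (−3, 2), r² = 185. Perpendicular distance d from centre to line = |11| / √1 = 11.
Half the chord is √(r² − d²) = √(64), so the full chord is 16.

16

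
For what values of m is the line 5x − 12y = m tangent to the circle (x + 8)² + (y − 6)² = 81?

m = −229 or m = 5

The line touches the circle iff its distance from (−8, 6) is 9:
|5·(−8) − 12·6 − m| / √169 = 9
|m − (−112)| = 9·13, so m = 5 or m = −229.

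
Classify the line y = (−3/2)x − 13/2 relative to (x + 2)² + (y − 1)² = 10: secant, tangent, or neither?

secant

d² = (3·(−2) + 2·1 − (−13))²/13 = 81/13; r² = 10.
Since d² < r², the line cuts the circle twice.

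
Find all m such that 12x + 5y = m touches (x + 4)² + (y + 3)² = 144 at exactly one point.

For a tangent, require d(centre, line) = r = 12.
|12·(−4) + 5·(−3) − m| / √169 = 12
|m − (−63)| = 12·13, so m = 93 or m = −219.

m = −219 or m = 93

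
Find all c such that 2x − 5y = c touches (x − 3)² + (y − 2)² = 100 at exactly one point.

For a tangent, require d(centre, line) = r = 10.
|2·3 − 5·2 − c| / √29 = 10
|c − (−4)| = 10√29.

c = −4 ± 10√29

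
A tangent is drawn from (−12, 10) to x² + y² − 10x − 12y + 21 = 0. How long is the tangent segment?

√265

With centre O = (5, 6), |OP|² = 305 and r² = 40.
By the tangent–radius right angle, tangent length = √(|PO|² − r²) = √265.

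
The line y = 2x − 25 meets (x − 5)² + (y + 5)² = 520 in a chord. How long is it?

From the line, y = 2x − 25. Substituting:
5x² − 90x − 95 = 0  ⟹  x² − 18x − 19 = 0
x = 19 or x = −1, giving (19, 13) and (−1, −27).
Chord length = distance between (19, 13) and (−1, −27) = √2000 = 20√5.

20√5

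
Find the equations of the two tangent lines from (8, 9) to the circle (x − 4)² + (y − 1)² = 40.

Let a tangent through (8, 9) have slope m. Its distance from (4, 1) must equal 2√10:
(−4m − (−8))² = 40(m² + 1)
3m² + 8m − 3 = 0, so m = −3 or m = 1/3.
Through (8, 9) these give 3x + y = 33 and x − 3y = −19.

3x + y = 33 and x − 3y = −19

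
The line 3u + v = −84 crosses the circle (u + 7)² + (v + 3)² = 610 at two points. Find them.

Express v = −3u − 84 and substitute into the circle:
10u² + 500u + 6000 = 0  ⟹  u² + 50u + 600 = 0
u = −20 or u = −30, giving (−20, −24) and (−30, 6).

(−30, 6) and (−20, −24)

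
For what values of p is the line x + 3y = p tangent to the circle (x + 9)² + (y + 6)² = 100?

For a tangent, require d(centre, line) = r = 10.
|1·(−9) + 3·(−6) − p| / √10 = 10
|p − (−27)| = 10√10.

p = −27 ± 10√10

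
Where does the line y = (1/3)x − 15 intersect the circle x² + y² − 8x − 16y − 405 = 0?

(3, −14) and (18, −9)

Express y = (−45 + x)/3 and substitute into the circle:
10x² − 210x + 540 = 0  ⟹  x² − 21x + 54 = 0
x = 18 or x = 3, giving (18, −9) and (3, −14).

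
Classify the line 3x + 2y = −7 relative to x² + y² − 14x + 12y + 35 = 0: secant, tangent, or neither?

secant

d² = (3·7 + 2·(−6) − (−7))²/13 = 256/13; r² = 50.
Since d² < r², the line cuts the circle twice.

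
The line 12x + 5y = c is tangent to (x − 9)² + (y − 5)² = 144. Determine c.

For a tangent, require d(centre, line) = r = 12.
|12·9 + 5·5 − c| / √169 = 12
|c − (133)| = 12·13, so c = 289 or c = −23.

c = −23 or c = 289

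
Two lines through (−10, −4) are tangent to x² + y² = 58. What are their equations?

Write the tangent as mx − y + (−4 − m·(−10)) = 0 and set its distance from the centre to √58:
(10m − (4))² = 58(m² + 1)
21m² − 40m − 21 = 0, so m = 7/3 or m = −3/7.
With m = 7/3: 7x − 3y = −58. With m = −3/7: 3x + 7y = −58.

7x − 3y = −58 and 3x + 7y = −58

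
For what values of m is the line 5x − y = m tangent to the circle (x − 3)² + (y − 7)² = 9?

m = 8 ± 3√26

The line touches the circle iff its distance from (3, 7) is 3:
|5·3 − 1·7 − m| / √26 = 3
|m − (8)| = 3√26.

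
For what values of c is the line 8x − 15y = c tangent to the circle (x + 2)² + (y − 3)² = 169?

The line touches the circle iff its distance from (−2, 3) is 13:
|8·(−2) − 15·3 − c| / √289 = 13
|c − (−61)| = 13·17, so c = 160 or c = −282.

c = −282 or c = 160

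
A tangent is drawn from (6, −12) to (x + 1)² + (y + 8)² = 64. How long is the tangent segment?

1

With centre O = (−1, −8), |OP|² = 65 and r² = 64.
The tangent meets the radius at right angles, so tangent² = |PO|² − r² = 65 − 64 = 1.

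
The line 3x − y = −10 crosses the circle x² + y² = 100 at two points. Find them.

(−6, −8) and (0, 10)

Substitute y = 3x + 10:
10x² + 60x = 0  ⟹  x² + 6x = 0
x = 0 or x = −6, giving (0, 10) and (−6, −8).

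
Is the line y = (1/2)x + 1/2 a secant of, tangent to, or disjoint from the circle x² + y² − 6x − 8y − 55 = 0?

Substituting the line into the circle gives 5x² − 38x − 235 = 0.
Discriminant = (−38)² − 4·5·(−235) = 6144 > 0.
Two real roots: the line is a secant.

secant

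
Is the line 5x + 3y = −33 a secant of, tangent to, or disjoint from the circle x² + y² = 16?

Substituting the line into the circle gives 34x² + 330x + 945 = 0.
Discriminant = (330)² − 4·34·(945) = −19620 < 0.
No real roots: the line does not meet the circle.

disjoint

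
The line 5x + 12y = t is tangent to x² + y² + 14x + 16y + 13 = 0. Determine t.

For a tangent, require d(centre, line) = r = 10.
|5·(−7) + 12·(−8) − t| / √169 = 10
|t − (−131)| = 10·13, so t = −1 or t = −261.

t = −261 or t = −1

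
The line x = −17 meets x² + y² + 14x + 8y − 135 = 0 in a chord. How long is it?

20

The distance from (−7, −4) to the line is 10, and r² = 200.
Chord = 2√(r² − d²) = 2·√(100) = 20.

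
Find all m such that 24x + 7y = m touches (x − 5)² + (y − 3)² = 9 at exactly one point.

m = 66 or m = 216

For a tangent, require d(centre, line) = r = 3.
|24·5 + 7·3 − m| / √625 = 3
|m − (141)| = 3·25, so m = 216 or m = 66.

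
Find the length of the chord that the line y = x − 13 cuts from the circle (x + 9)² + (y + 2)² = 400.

Substitute y = x − 13:
2x² − 4x − 198 = 0  ⟹  x² − 2x − 99 = 0
x = 11 or x = −9, giving (11, −2) and (−9, −22).
|(11, −2) − (−9, −22)| = √((20)² + (20)²) = 20√2.

20√2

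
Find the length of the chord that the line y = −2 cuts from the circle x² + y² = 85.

The distance from (0, 0) to the line is 2, and r² = 85.
Chord = 2√(r² − d²) = 2·√(81) = 18.

18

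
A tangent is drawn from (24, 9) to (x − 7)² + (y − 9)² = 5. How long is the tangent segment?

2√71

Centre (7, 9), r² = 5. |PO|² = (17)² + (0)² = 289.
By the tangent–radius right angle, tangent length = √(|PO|² − r²) = √284 = 2√71.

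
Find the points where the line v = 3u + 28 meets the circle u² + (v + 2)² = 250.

(−13, −11) and (−5, 13)

Substitute v = 3u + 28:
10u² + 180u + 650 = 0  ⟹  u² + 18u + 65 = 0
u = −5 or u = −13, giving (−5, 13) and (−13, −11).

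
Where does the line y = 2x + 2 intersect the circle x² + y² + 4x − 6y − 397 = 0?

(−9, −16) and (9, 20)

From the line, y = 2x + 2. Substituting:
5x² − 405 = 0  ⟹  x² − 81 = 0
x = 9 or x = −9, giving (9, 20) and (−9, −16).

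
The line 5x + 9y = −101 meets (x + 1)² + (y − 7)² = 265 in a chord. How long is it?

√106

Express y = (−101 − 5x)/9 and substitute into the circle:
106x² + 1802x + 5512 = 0  ⟹  x² + 17x + 52 = 0
x = −4 or x = −13, giving (−4, −9) and (−13, −4).
Chord length = distance between (−4, −9) and (−13, −4) = √106 = √106.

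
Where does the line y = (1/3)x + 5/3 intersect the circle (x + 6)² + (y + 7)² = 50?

(−11, −2) and (−5, 0)

From the line, y = (5 + x)/3. Substituting:
10x² + 160x + 550 = 0  ⟹  x² + 16x + 55 = 0
x = −5 or x = −11, giving (−5, 0) and (−11, −2).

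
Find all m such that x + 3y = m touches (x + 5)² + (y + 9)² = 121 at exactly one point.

The line touches the circle iff its distance from (−5, −9) is 11:
|1·(−5) + 3·(−9) − m| / √10 = 11
|m − (−32)| = 11√10.

m = −32 ± 11√10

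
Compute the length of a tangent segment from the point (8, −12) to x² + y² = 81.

√127

With centre O = (0, 0), |OP|² = 208 and r² = 81.
The tangent meets the radius at right angles, so tangent² = |PO|² − r² = 208 − 81 = 127.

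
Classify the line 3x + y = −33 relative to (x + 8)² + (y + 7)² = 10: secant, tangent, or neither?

Substituting the line into the circle gives 10x² + 172x + 730 = 0.
Δ = 29584 − 29200 = 384.
Two real roots: the line is a secant.

secant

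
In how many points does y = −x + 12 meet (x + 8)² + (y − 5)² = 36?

0

Substituting the line into the circle gives 2x² + 2x + 77 = 0.
Discriminant = (2)² − 4·2·(77) = −612 < 0.
No real roots: the line does not meet the circle.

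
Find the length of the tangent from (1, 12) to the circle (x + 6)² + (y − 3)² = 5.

With centre O = (−6, 3), |OP|² = 130 and r² = 5.
By the tangent–radius right angle, tangent length = √(|PO|² − r²) = √125 = 5√5.

5√5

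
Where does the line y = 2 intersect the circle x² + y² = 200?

(−14, 2) and (14, 2)

From the line, y = 2. Substituting:
x² − 196 = 0
x = 14 or x = −14, giving (14, 2) and (−14, 2).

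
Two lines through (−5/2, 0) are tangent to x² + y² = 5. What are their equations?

A line y − (0) = m(x − (−5/2)) is tangent when its distance from (0, 0) is √5:
[m·(5/2) − (0)]² = 5(m² + 1)
m² − 4 = 0, so m = 2 or m = −2.
With m = 2: 2x − y = −5. With m = −2: 2x + y = −5.

2x − y = −5 and 2x + y = −5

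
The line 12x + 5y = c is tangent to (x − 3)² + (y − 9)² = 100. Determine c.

c = −49 or c = 211

The line touches the circle iff its distance from (3, 9) is 10:
|12·3 + 5·9 − c| / √169 = 10
|c − (81)| = 10·13, so c = 211 or c = −49.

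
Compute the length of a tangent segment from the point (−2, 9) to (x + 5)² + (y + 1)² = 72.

With centre O = (−5, −1), |OP|² = 109 and r² = 72.
The tangent meets the radius at right angles, so tangent² = |PO|² − r² = 109 − 72 = 37.

√37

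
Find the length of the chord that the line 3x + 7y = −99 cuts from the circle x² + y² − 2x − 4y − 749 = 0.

Substitute y = (−99 − 3x)/7:
58x² + 580x − 24128 = 0  ⟹  x² + 10x − 416 = 0
x = 16 or x = −26, giving (16, −21) and (−26, −3).
Chord length = distance between (16, −21) and (−26, −3) = √2088 = 6√58.

6√58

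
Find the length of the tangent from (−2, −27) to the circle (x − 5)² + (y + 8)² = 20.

√390

With centre O = (5, −8), |OP|² = 410 and r² = 20.
By the tangent–radius right angle, tangent length = √(|PO|² − r²) = √390.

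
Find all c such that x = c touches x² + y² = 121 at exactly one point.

c = −11 or c = 11

The line touches the circle iff its distance from (0, 0) is 11:
|1·0 + 0·0 − c| / √1 = 11
|c| = 11, so c = 11 or c = −11.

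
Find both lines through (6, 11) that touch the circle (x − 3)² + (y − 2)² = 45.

2x + y = 23 and x − 2y = −16

Let a tangent through (6, 11) have slope m. Its distance from (3, 2) must equal 3√5:
[m·(−3) − (−9)]² = 45(m² + 1)
2m² + 3m − 2 = 0, so m = −2 or m = 1/2.
Through (6, 11) these give 2x + y = 23 and x − 2y = −16.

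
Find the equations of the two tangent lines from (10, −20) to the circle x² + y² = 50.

Write the tangent as mx − y + (−20 − m·(10)) = 0 and set its distance from the centre to 5√2:
[m·(−10) − (20)]² = 50(m² + 1)
m² + 8m + 7 = 0, so m = −7 or m = −1.
With m = −7: 7x + y = 50. With m = −1: x + y = −10.

7x + y = 50 and x + y = −10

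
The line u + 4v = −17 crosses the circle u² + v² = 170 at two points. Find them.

From the line, v = (−17 − u)/4. Substituting:
17u² + 34u − 2431 = 0  ⟹  u² + 2u − 143 = 0
u = 11 or u = −13, giving (11, −7) and (−13, −1).

(−13, −1) and (11, −7)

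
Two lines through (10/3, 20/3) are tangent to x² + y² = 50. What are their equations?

x + 7y = 50 and x + y = 10

Let a tangent through (10/3, 20/3) have slope m. Its distance from (0, 0) must equal 5√2:
(−10/3m − (−20/3))² = 50(m² + 1)
7m² + 8m + 1 = 0, so m = −1/7 or m = −1.
With m = −1/7: x + 7y = 50. With m = −1: x + y = 10.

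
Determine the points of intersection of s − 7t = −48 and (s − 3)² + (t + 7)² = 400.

From the line, t = (48 + s)/7. Substituting:
50s² − 100s − 9750 = 0  ⟹  s² − 2s − 195 = 0
s = 15 or s = −13, giving (15, 9) and (−13, 5).

(−13, 5) and (15, 9)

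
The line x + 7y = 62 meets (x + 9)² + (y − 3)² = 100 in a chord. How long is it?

10√2

From the line, y = (62 − x)/7. Substituting:
50x² + 800x + 750 = 0  ⟹  x² + 16x + 15 = 0
x = −1 or x = −15, giving (−1, 9) and (−15, 11).
|(−1, 9) − (−15, 11)| = √((14)² + (−2)²) = 10√2.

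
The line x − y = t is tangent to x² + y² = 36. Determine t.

Tangency holds when the distance from the centre (0, 0) to the line equals the radius 6:
|1·0 − 1·0 − t| / √2 = 6
|t| = 6√2.

t = ±6√2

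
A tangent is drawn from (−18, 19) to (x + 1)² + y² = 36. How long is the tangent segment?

√614

With centre O = (−1, 0), |OP|² = 650 and r² = 36.
Power of the point: PT² = |PO|² − r² = 614, so PT = √614.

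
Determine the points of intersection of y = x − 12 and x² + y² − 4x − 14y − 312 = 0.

(0, −12) and (21, 9)

Express y = x − 12 and substitute into the circle:
2x² − 42x = 0  ⟹  x² − 21x = 0
x = 21 or x = 0, giving (21, 9) and (0, −12).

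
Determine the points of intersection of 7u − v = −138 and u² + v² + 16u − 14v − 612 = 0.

From the line, v = 7u + 138. Substituting:
50u² + 1850u + 16500 = 0  ⟹  u² + 37u + 330 = 0
u = −15 or u = −22, giving (−15, 33) and (−22, −16).

(−22, −16) and (−15, 33)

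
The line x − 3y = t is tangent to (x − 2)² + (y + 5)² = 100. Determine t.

t = 17 ± 10√10

Tangency holds when the distance from the centre (2, −5) to the line equals the radius 10:
|1·2 − 3·(−5) − t| / √10 = 10
|t − (17)| = 10√10.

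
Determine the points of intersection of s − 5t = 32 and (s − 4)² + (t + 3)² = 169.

From the line, t = (−32 + s)/5. Substituting:
26s² − 234s − 3536 = 0  ⟹  s² − 9s − 136 = 0
s = 17 or s = −8, giving (17, −3) and (−8, −8).

(−8, −8) and (17, −3)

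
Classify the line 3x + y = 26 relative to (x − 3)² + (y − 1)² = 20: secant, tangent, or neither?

neither

Substituting the line into the circle gives 10x² − 156x + 614 = 0.
Discriminant = (−156)² − 4·10·(614) = −224 < 0.
No real roots: the line does not meet the circle.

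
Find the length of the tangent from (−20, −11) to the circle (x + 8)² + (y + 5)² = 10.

√170

Centre (−8, −5), r² = 10. |PO|² = (−12)² + (−6)² = 180.
By the tangent–radius right angle, tangent length = √(|PO|² − r²) = √170.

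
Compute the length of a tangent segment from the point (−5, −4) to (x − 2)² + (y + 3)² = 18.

4√2

Centre (2, −3), r² = 18. |PO|² = (−7)² + (−1)² = 50.
Power of the point: PT² = |PO|² − r² = 32, so PT = 4√2.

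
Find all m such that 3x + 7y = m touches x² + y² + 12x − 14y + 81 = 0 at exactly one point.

Tangency holds when the distance from the centre (−6, 7) to the line equals the radius 2:
|3·(−6) + 7·7 − m| / √58 = 2
|m − (31)| = 2√58.

m = 31 ± 2√58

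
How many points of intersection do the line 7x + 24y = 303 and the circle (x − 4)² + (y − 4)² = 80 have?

Substituting the line into the circle gives 625x² − 7506x + 5985 = 0.
Δ = 56340036 − 14962500 = 41377536.
Two real roots: the line is a secant.

2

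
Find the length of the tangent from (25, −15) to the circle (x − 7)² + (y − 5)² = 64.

2√165

The centre is (7, 5) and r = 8. The square of the distance from P to the centre is 324 + 400 = 724.
The tangent meets the radius at right angles, so tangent² = |PO|² − r² = 724 − 64 = 660.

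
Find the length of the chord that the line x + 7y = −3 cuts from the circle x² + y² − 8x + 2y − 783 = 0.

Substitute y = (−3 − x)/7:
50x² − 400x − 38400 = 0  ⟹  x² − 8x − 768 = 0
x = 32 or x = −24, giving (32, −5) and (−24, 3).
Chord length = distance between (32, −5) and (−24, 3) = √3200 = 40√2.

40√2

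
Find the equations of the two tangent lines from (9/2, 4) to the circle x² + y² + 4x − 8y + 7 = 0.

2x − 3y = −3 and 2x + 3y = 21

Write the tangent as mx − y + (4 − m·(9/2)) = 0 and set its distance from the centre to √13:
[m·(−13/2) − (0)]² = 13(m² + 1)
9m² − 4 = 0, so m = 2/3 or m = −2/3.
With m = 2/3: 2x − 3y = −3. With m = −2/3: 2x + 3y = 21.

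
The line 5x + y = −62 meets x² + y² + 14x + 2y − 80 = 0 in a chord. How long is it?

4√26

Express y = −5x − 62 and substitute into the circle:
26x² + 624x + 3640 = 0  ⟹  x² + 24x + 140 = 0
x = −10 or x = −14, giving (−10, −12) and (−14, 8).
Chord length = distance between (−10, −12) and (−14, 8) = √416 = 4√26.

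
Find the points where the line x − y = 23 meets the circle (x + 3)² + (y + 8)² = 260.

Express y = x − 23 and substitute into the circle:
2x² − 24x − 26 = 0  ⟹  x² − 12x − 13 = 0
x = 13 or x = −1, giving (13, −10) and (−1, −24).

(−1, −24) and (13, −10)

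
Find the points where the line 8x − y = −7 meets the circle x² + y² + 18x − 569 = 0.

(−4, −25) and (2, 23)

Substitute y = 8x + 7:
65x² + 130x − 520 = 0  ⟹  x² + 2x − 8 = 0
x = 2 or x = −4, giving (2, 23) and (−4, −25).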